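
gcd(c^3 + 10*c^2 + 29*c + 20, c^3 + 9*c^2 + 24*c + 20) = c + 5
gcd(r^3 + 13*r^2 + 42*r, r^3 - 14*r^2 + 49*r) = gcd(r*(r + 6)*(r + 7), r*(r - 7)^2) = r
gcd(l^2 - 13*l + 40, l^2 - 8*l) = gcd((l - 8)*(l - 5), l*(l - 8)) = l - 8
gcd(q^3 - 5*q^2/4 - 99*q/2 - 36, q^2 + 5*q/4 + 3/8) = q + 3/4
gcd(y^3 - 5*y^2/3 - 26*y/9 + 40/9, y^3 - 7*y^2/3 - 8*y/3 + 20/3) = y^2 - y/3 - 10/3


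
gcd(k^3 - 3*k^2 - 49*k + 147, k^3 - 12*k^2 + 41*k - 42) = k^2 - 10*k + 21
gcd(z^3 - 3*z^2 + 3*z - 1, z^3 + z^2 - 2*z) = z - 1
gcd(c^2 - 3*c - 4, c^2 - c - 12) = c - 4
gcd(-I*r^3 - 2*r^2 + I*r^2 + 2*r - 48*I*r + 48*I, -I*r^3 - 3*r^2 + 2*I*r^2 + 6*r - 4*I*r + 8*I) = 1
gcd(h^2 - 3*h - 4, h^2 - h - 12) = h - 4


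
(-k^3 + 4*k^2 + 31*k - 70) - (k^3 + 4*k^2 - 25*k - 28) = -2*k^3 + 56*k - 42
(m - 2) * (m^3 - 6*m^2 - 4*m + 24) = m^4 - 8*m^3 + 8*m^2 + 32*m - 48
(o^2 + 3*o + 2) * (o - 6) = o^3 - 3*o^2 - 16*o - 12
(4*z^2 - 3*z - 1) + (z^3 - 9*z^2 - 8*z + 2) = z^3 - 5*z^2 - 11*z + 1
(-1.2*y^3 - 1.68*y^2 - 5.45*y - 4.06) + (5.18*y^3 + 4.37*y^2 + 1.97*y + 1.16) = 3.98*y^3 + 2.69*y^2 - 3.48*y - 2.9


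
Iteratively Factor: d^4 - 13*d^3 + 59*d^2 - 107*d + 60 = (d - 4)*(d^3 - 9*d^2 + 23*d - 15) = (d - 4)*(d - 3)*(d^2 - 6*d + 5) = (d - 4)*(d - 3)*(d - 1)*(d - 5)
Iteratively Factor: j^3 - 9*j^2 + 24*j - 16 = (j - 4)*(j^2 - 5*j + 4) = (j - 4)*(j - 1)*(j - 4)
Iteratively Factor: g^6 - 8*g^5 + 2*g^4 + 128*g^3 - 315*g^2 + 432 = (g - 4)*(g^5 - 4*g^4 - 14*g^3 + 72*g^2 - 27*g - 108) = (g - 4)*(g - 3)*(g^4 - g^3 - 17*g^2 + 21*g + 36) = (g - 4)*(g - 3)*(g + 4)*(g^3 - 5*g^2 + 3*g + 9) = (g - 4)*(g - 3)^2*(g + 4)*(g^2 - 2*g - 3) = (g - 4)*(g - 3)^3*(g + 4)*(g + 1)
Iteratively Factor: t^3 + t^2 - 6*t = (t - 2)*(t^2 + 3*t) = (t - 2)*(t + 3)*(t)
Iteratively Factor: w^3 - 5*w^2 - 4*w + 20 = (w + 2)*(w^2 - 7*w + 10) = (w - 5)*(w + 2)*(w - 2)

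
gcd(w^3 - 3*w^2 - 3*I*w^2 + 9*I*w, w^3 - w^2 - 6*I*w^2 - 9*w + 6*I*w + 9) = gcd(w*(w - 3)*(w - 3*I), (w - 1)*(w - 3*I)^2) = w - 3*I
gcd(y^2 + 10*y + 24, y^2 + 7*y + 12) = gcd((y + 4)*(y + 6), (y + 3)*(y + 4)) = y + 4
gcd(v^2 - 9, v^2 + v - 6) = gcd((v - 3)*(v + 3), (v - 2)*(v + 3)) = v + 3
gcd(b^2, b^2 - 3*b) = b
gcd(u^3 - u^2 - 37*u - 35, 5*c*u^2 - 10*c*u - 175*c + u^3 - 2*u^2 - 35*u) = u^2 - 2*u - 35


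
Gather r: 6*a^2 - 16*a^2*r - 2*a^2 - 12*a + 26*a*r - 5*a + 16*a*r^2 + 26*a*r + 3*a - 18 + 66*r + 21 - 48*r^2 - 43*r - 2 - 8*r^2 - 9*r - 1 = 4*a^2 - 14*a + r^2*(16*a - 56) + r*(-16*a^2 + 52*a + 14)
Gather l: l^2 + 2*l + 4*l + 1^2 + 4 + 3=l^2 + 6*l + 8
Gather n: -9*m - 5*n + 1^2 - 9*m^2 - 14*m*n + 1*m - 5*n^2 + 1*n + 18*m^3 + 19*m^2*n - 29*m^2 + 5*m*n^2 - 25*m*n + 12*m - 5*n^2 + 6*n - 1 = 18*m^3 - 38*m^2 + 4*m + n^2*(5*m - 10) + n*(19*m^2 - 39*m + 2)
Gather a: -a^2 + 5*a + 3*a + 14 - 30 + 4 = -a^2 + 8*a - 12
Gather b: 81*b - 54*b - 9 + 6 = 27*b - 3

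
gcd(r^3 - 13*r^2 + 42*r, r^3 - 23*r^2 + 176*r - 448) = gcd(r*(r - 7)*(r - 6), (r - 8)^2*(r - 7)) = r - 7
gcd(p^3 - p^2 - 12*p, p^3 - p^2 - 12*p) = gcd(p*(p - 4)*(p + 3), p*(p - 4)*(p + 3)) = p^3 - p^2 - 12*p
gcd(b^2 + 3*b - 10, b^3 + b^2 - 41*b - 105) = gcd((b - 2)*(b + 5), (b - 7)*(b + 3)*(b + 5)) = b + 5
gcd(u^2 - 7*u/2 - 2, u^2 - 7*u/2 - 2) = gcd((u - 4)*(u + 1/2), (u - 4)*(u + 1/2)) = u^2 - 7*u/2 - 2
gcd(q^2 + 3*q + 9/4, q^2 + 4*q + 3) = 1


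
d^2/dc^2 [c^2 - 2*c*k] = 2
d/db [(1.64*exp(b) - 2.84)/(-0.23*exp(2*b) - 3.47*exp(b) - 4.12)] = (0.3772*exp(2*b) - 1.3064*exp(b) - 16.6116)*exp(b)/(0.0529*exp(4*b) + 1.5962*exp(3*b) + 13.9361*exp(2*b) + 28.5928*exp(b) + 16.9744)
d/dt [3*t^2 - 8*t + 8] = 6*t - 8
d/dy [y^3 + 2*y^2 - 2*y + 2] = 3*y^2 + 4*y - 2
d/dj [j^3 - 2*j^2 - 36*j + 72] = 3*j^2 - 4*j - 36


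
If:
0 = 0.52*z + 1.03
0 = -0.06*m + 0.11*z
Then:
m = -3.63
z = -1.98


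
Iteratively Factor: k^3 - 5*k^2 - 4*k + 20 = (k + 2)*(k^2 - 7*k + 10) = (k - 5)*(k + 2)*(k - 2)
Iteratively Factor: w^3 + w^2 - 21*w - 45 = (w + 3)*(w^2 - 2*w - 15) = (w + 3)^2*(w - 5)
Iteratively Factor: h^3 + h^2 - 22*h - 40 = (h + 2)*(h^2 - h - 20) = (h - 5)*(h + 2)*(h + 4)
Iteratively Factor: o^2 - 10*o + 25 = (o - 5)*(o - 5)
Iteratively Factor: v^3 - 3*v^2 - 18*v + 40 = (v - 2)*(v^2 - v - 20) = (v - 2)*(v + 4)*(v - 5)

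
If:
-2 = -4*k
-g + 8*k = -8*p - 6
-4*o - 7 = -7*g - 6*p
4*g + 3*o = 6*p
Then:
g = 54/145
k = 1/2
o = -421/145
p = -349/290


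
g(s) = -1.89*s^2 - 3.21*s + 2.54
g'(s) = -3.78*s - 3.21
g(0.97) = -2.35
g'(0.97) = -6.88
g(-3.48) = -9.18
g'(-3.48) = 9.94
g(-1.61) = 2.81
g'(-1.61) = 2.88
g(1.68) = -8.19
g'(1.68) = -9.56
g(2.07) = -12.20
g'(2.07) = -11.03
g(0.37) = 1.09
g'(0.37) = -4.61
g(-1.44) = 3.24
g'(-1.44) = 2.23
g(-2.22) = 0.35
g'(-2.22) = 5.18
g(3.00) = -24.10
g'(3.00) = -14.55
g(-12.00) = -231.10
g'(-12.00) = 42.15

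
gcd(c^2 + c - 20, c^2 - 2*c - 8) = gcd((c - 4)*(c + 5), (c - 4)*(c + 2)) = c - 4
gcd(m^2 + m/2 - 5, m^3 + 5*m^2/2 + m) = 1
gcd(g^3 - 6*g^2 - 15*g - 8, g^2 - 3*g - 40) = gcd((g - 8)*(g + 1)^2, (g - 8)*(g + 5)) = g - 8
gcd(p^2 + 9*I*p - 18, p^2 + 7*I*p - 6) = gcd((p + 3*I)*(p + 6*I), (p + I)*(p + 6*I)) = p + 6*I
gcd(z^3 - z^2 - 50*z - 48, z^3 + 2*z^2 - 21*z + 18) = z + 6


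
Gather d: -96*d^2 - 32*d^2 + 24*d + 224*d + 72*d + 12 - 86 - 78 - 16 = -128*d^2 + 320*d - 168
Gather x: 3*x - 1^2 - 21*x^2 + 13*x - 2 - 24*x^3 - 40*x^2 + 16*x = -24*x^3 - 61*x^2 + 32*x - 3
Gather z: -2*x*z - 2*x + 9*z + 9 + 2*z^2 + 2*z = -2*x + 2*z^2 + z*(11 - 2*x) + 9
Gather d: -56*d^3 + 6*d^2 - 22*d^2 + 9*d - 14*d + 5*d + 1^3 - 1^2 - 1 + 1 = -56*d^3 - 16*d^2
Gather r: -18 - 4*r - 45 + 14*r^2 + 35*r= 14*r^2 + 31*r - 63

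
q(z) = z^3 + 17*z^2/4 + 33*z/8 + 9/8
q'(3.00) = 56.62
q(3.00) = 78.75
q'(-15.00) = 551.62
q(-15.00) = -2479.50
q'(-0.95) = -1.24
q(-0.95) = 0.18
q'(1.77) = 28.57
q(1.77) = 27.29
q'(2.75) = 50.19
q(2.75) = 65.41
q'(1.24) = 19.28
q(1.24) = 14.68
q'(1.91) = 31.30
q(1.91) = 31.48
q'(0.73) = 11.93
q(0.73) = 6.79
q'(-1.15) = -1.68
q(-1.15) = 0.48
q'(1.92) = 31.50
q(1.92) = 31.79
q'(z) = 3*z^2 + 17*z/2 + 33/8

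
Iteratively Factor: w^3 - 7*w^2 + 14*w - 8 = (w - 1)*(w^2 - 6*w + 8) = (w - 4)*(w - 1)*(w - 2)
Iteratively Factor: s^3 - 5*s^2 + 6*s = (s - 2)*(s^2 - 3*s) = (s - 3)*(s - 2)*(s)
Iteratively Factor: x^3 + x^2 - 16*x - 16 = (x - 4)*(x^2 + 5*x + 4) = (x - 4)*(x + 4)*(x + 1)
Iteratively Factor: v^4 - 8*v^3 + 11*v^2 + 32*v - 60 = (v + 2)*(v^3 - 10*v^2 + 31*v - 30) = (v - 3)*(v + 2)*(v^2 - 7*v + 10) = (v - 3)*(v - 2)*(v + 2)*(v - 5)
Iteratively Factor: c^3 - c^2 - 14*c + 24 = (c - 3)*(c^2 + 2*c - 8) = (c - 3)*(c - 2)*(c + 4)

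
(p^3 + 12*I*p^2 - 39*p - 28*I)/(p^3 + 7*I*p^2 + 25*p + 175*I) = (p^2 + 5*I*p - 4)/(p^2 + 25)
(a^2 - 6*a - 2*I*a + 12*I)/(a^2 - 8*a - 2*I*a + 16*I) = (a - 6)/(a - 8)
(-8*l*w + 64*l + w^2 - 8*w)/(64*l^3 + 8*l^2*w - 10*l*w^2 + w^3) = (w - 8)/(-8*l^2 - 2*l*w + w^2)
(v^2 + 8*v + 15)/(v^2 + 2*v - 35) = (v^2 + 8*v + 15)/(v^2 + 2*v - 35)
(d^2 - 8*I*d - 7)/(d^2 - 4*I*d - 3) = (d - 7*I)/(d - 3*I)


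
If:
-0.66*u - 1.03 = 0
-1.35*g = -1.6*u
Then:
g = -1.85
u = -1.56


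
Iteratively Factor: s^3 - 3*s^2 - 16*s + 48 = (s - 4)*(s^2 + s - 12) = (s - 4)*(s + 4)*(s - 3)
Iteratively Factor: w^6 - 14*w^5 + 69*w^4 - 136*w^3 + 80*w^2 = (w)*(w^5 - 14*w^4 + 69*w^3 - 136*w^2 + 80*w) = w*(w - 4)*(w^4 - 10*w^3 + 29*w^2 - 20*w) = w*(w - 4)*(w - 1)*(w^3 - 9*w^2 + 20*w) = w*(w - 5)*(w - 4)*(w - 1)*(w^2 - 4*w) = w*(w - 5)*(w - 4)^2*(w - 1)*(w)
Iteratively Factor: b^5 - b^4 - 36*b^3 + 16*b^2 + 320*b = (b + 4)*(b^4 - 5*b^3 - 16*b^2 + 80*b) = (b - 5)*(b + 4)*(b^3 - 16*b) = b*(b - 5)*(b + 4)*(b^2 - 16) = b*(b - 5)*(b - 4)*(b + 4)*(b + 4)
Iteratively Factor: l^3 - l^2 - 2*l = (l - 2)*(l^2 + l) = (l - 2)*(l + 1)*(l)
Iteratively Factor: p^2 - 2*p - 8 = (p + 2)*(p - 4)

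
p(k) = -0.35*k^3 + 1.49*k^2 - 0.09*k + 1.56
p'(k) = -1.05*k^2 + 2.98*k - 0.09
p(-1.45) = 5.89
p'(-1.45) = -6.62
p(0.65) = 2.03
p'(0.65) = 1.40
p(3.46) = 4.59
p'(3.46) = -2.35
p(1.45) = 3.50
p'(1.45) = 2.02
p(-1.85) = 9.04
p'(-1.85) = -9.20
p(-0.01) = 1.56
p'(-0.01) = -0.12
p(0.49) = 1.83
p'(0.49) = 1.12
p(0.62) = 1.99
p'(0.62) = 1.35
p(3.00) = 5.25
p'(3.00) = -0.60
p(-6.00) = 131.34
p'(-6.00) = -55.77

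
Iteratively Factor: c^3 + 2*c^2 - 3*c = (c - 1)*(c^2 + 3*c) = c*(c - 1)*(c + 3)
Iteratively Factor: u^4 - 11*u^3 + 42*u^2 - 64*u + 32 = (u - 1)*(u^3 - 10*u^2 + 32*u - 32) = (u - 4)*(u - 1)*(u^2 - 6*u + 8) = (u - 4)*(u - 2)*(u - 1)*(u - 4)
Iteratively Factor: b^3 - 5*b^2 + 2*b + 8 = (b - 2)*(b^2 - 3*b - 4) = (b - 2)*(b + 1)*(b - 4)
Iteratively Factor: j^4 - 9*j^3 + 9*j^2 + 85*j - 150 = (j + 3)*(j^3 - 12*j^2 + 45*j - 50) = (j - 5)*(j + 3)*(j^2 - 7*j + 10) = (j - 5)*(j - 2)*(j + 3)*(j - 5)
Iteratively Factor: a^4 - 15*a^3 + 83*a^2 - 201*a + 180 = (a - 3)*(a^3 - 12*a^2 + 47*a - 60) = (a - 5)*(a - 3)*(a^2 - 7*a + 12) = (a - 5)*(a - 4)*(a - 3)*(a - 3)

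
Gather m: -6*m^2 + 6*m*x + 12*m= -6*m^2 + m*(6*x + 12)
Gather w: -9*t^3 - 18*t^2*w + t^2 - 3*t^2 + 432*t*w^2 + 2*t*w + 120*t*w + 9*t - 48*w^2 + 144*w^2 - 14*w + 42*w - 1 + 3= -9*t^3 - 2*t^2 + 9*t + w^2*(432*t + 96) + w*(-18*t^2 + 122*t + 28) + 2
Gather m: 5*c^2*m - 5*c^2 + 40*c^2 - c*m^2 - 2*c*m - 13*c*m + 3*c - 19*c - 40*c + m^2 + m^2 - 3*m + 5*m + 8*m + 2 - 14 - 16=35*c^2 - 56*c + m^2*(2 - c) + m*(5*c^2 - 15*c + 10) - 28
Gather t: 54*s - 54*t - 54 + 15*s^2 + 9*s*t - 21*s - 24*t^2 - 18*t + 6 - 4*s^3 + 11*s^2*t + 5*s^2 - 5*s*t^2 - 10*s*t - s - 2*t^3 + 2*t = -4*s^3 + 20*s^2 + 32*s - 2*t^3 + t^2*(-5*s - 24) + t*(11*s^2 - s - 70) - 48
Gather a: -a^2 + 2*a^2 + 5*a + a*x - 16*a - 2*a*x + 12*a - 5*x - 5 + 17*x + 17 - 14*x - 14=a^2 + a*(1 - x) - 2*x - 2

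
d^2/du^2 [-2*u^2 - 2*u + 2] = -4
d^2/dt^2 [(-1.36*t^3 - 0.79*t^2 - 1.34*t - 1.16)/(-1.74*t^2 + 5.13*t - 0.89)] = (7.105427357601e-15*t^5 - 5.6843418860808e-14*t^4 + 89.58714*t^3 - 23.52438*t^2 - 68.11356*t + 70.95005)/(5.268024*t^6 - 46.594764*t^5 + 145.45791*t^4 - 182.671605*t^3 + 74.400885*t^2 - 12.190419*t + 0.704969)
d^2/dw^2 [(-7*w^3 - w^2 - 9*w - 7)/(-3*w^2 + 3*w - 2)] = 2*(111*w^3 + 45*w^2 - 267*w + 79)/(27*w^6 - 81*w^5 + 135*w^4 - 135*w^3 + 90*w^2 - 36*w + 8)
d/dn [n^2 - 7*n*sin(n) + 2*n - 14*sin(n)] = -7*n*cos(n) + 2*n - 7*sin(n) - 14*cos(n) + 2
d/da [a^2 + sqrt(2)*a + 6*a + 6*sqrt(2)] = 2*a + sqrt(2) + 6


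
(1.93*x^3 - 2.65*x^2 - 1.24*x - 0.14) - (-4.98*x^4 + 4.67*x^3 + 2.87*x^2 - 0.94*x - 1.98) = 4.98*x^4 - 2.74*x^3 - 5.52*x^2 - 0.3*x + 1.84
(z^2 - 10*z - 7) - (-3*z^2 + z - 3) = 4*z^2 - 11*z - 4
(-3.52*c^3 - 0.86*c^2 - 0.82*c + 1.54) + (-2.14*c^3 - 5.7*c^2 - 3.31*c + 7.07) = -5.66*c^3 - 6.56*c^2 - 4.13*c + 8.61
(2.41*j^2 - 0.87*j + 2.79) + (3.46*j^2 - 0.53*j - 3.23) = 5.87*j^2 - 1.4*j - 0.44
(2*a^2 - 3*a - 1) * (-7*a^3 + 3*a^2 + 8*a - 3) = -14*a^5 + 27*a^4 + 14*a^3 - 33*a^2 + a + 3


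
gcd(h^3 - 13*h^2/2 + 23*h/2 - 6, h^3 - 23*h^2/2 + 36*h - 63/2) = h - 3/2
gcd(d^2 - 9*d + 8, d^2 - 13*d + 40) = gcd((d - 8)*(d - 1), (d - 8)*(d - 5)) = d - 8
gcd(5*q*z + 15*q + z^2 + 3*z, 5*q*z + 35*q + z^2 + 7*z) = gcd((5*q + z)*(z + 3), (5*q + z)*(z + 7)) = 5*q + z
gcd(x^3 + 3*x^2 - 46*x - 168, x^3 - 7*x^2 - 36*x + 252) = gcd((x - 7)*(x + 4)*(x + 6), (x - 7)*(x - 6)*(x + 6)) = x^2 - x - 42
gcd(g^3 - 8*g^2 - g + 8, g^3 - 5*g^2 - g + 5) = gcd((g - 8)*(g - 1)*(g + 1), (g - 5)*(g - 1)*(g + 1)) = g^2 - 1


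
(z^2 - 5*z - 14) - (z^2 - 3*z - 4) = -2*z - 10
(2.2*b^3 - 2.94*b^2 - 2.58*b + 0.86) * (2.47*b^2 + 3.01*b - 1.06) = 5.434*b^5 - 0.6398*b^4 - 17.554*b^3 - 2.5252*b^2 + 5.3234*b - 0.9116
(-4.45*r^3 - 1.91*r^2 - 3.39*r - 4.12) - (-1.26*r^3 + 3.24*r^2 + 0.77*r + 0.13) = -3.19*r^3 - 5.15*r^2 - 4.16*r - 4.25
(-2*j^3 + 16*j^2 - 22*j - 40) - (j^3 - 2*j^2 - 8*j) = -3*j^3 + 18*j^2 - 14*j - 40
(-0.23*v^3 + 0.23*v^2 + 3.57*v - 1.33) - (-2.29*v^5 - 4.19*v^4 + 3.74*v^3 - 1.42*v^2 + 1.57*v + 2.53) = 2.29*v^5 + 4.19*v^4 - 3.97*v^3 + 1.65*v^2 + 2.0*v - 3.86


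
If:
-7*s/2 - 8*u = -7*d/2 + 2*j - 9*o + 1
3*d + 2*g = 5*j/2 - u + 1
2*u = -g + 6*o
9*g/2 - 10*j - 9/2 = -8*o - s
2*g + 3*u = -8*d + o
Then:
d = 78*u/811 - 429/1622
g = 936/811 - 1520*u/811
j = 167/811 - 798*u/811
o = 17*u/811 + 156/811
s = -1276*u/811 - 281/1622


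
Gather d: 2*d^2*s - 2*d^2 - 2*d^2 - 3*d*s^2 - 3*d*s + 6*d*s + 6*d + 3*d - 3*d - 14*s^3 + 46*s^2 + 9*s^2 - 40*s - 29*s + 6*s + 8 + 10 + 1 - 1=d^2*(2*s - 4) + d*(-3*s^2 + 3*s + 6) - 14*s^3 + 55*s^2 - 63*s + 18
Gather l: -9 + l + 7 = l - 2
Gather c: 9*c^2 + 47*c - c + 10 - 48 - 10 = 9*c^2 + 46*c - 48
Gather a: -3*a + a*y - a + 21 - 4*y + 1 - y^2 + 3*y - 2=a*(y - 4) - y^2 - y + 20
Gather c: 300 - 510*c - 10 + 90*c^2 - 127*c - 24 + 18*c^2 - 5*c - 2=108*c^2 - 642*c + 264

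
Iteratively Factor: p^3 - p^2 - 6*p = (p - 3)*(p^2 + 2*p) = (p - 3)*(p + 2)*(p)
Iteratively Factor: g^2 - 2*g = (g - 2)*(g)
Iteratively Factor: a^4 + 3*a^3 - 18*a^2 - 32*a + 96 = (a - 3)*(a^3 + 6*a^2 - 32) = (a - 3)*(a + 4)*(a^2 + 2*a - 8) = (a - 3)*(a + 4)^2*(a - 2)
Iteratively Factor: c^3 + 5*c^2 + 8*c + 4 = (c + 1)*(c^2 + 4*c + 4) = (c + 1)*(c + 2)*(c + 2)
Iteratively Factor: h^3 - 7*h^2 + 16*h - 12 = (h - 3)*(h^2 - 4*h + 4) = (h - 3)*(h - 2)*(h - 2)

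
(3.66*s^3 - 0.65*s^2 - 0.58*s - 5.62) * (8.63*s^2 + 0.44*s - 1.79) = 31.5858*s^5 - 3.9991*s^4 - 11.8428*s^3 - 47.5923*s^2 - 1.4346*s + 10.0598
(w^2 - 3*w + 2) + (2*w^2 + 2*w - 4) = 3*w^2 - w - 2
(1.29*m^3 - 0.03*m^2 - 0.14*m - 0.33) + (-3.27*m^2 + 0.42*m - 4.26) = 1.29*m^3 - 3.3*m^2 + 0.28*m - 4.59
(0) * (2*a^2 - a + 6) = 0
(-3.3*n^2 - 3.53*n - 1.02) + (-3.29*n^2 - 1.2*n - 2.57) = -6.59*n^2 - 4.73*n - 3.59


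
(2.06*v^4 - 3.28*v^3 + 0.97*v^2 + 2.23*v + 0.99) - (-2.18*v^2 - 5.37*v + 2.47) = 2.06*v^4 - 3.28*v^3 + 3.15*v^2 + 7.6*v - 1.48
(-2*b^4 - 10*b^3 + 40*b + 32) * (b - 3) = -2*b^5 - 4*b^4 + 30*b^3 + 40*b^2 - 88*b - 96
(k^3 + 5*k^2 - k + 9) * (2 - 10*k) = -10*k^4 - 48*k^3 + 20*k^2 - 92*k + 18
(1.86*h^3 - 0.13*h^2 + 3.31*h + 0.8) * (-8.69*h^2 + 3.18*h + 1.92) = -16.1634*h^5 + 7.0445*h^4 - 25.6061*h^3 + 3.3242*h^2 + 8.8992*h + 1.536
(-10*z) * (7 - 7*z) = 70*z^2 - 70*z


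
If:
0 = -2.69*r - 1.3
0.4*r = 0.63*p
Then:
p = -0.31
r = -0.48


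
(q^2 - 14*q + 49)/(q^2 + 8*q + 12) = (q^2 - 14*q + 49)/(q^2 + 8*q + 12)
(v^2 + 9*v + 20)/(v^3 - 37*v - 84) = (v + 5)/(v^2 - 4*v - 21)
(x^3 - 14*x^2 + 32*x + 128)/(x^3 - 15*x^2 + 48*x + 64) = (x + 2)/(x + 1)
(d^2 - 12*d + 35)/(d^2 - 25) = (d - 7)/(d + 5)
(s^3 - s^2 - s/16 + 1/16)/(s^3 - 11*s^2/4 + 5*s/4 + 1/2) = (s - 1/4)/(s - 2)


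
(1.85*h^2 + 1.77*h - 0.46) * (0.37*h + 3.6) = 0.6845*h^3 + 7.3149*h^2 + 6.2018*h - 1.656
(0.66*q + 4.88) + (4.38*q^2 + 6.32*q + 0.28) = 4.38*q^2 + 6.98*q + 5.16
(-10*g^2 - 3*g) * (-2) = 20*g^2 + 6*g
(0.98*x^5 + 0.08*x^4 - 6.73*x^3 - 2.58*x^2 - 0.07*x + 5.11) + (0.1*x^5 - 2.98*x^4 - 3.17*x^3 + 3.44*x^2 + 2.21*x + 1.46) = 1.08*x^5 - 2.9*x^4 - 9.9*x^3 + 0.86*x^2 + 2.14*x + 6.57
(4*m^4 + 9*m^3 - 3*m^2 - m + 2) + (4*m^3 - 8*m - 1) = 4*m^4 + 13*m^3 - 3*m^2 - 9*m + 1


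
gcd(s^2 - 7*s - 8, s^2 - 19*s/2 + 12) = s - 8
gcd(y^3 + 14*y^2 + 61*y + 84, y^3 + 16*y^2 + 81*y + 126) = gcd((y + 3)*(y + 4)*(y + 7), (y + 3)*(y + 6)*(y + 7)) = y^2 + 10*y + 21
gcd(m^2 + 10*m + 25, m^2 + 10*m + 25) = m^2 + 10*m + 25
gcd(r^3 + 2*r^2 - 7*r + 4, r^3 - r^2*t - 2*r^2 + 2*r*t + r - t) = r^2 - 2*r + 1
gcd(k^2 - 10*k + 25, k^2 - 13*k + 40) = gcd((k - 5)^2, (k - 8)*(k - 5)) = k - 5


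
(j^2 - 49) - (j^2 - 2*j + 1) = 2*j - 50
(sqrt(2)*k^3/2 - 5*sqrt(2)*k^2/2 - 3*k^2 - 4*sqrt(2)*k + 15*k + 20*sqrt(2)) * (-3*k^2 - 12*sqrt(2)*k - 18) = -3*sqrt(2)*k^5/2 - 3*k^4 + 15*sqrt(2)*k^4/2 + 15*k^3 + 39*sqrt(2)*k^3 - 195*sqrt(2)*k^2 + 150*k^2 - 750*k + 72*sqrt(2)*k - 360*sqrt(2)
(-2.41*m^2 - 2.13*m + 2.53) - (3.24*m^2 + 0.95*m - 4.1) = -5.65*m^2 - 3.08*m + 6.63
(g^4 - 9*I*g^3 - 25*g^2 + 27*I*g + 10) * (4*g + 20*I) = 4*g^5 - 16*I*g^4 + 80*g^3 - 392*I*g^2 - 500*g + 200*I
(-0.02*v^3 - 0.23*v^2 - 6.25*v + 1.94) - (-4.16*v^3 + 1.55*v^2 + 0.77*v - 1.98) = 4.14*v^3 - 1.78*v^2 - 7.02*v + 3.92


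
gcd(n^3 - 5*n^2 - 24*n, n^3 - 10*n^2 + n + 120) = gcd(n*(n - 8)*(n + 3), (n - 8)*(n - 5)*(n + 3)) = n^2 - 5*n - 24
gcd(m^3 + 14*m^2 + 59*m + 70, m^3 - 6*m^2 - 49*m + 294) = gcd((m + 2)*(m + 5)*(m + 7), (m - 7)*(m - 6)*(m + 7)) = m + 7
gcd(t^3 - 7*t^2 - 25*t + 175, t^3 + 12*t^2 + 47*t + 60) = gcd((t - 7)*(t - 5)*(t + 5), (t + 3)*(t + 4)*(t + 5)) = t + 5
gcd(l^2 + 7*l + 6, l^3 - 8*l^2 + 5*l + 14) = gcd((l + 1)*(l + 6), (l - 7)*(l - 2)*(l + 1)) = l + 1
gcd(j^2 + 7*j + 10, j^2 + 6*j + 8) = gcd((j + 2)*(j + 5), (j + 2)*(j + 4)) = j + 2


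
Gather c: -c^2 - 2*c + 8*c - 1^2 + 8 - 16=-c^2 + 6*c - 9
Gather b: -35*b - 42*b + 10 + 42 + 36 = 88 - 77*b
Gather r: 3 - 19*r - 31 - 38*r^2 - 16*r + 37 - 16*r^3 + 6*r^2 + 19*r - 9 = -16*r^3 - 32*r^2 - 16*r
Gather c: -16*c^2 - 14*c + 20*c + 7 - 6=-16*c^2 + 6*c + 1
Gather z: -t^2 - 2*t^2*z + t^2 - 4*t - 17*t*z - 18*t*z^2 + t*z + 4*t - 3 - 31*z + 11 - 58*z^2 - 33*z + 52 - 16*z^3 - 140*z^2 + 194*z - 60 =-16*z^3 + z^2*(-18*t - 198) + z*(-2*t^2 - 16*t + 130)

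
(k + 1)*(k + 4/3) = k^2 + 7*k/3 + 4/3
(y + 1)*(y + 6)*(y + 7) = y^3 + 14*y^2 + 55*y + 42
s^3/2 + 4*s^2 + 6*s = s*(s/2 + 1)*(s + 6)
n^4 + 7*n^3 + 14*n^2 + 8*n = n*(n + 1)*(n + 2)*(n + 4)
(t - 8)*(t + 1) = t^2 - 7*t - 8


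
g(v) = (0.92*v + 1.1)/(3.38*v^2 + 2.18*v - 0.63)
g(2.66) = 0.12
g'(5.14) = -0.01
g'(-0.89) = 102.64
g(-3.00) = -0.07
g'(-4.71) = -0.01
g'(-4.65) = -0.01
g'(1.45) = -0.22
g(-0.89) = 2.63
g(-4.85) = -0.05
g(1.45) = 0.25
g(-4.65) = -0.05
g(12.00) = 0.02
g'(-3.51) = -0.01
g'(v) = (-6.76*v - 2.18)*(0.92*v + 1.1)/(3.38*v^2 + 2.18*v - 0.63)^2 + 0.92/(3.38*v^2 + 2.18*v - 0.63)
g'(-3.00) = -0.02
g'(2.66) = -0.05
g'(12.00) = -0.00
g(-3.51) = -0.06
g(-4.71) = -0.05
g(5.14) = 0.06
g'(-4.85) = -0.01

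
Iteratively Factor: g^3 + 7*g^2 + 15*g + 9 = (g + 3)*(g^2 + 4*g + 3) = (g + 3)^2*(g + 1)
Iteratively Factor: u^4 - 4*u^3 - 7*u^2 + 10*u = (u - 5)*(u^3 + u^2 - 2*u) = u*(u - 5)*(u^2 + u - 2) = u*(u - 5)*(u - 1)*(u + 2)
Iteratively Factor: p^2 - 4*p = (p - 4)*(p)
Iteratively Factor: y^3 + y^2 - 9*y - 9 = (y - 3)*(y^2 + 4*y + 3) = (y - 3)*(y + 3)*(y + 1)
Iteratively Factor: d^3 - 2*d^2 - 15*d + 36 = (d + 4)*(d^2 - 6*d + 9) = (d - 3)*(d + 4)*(d - 3)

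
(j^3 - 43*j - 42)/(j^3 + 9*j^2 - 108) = (j^2 - 6*j - 7)/(j^2 + 3*j - 18)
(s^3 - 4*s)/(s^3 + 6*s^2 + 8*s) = (s - 2)/(s + 4)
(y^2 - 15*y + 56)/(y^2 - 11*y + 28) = (y - 8)/(y - 4)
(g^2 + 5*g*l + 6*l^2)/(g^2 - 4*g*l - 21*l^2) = (g + 2*l)/(g - 7*l)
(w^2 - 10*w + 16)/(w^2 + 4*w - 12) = (w - 8)/(w + 6)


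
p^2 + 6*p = p*(p + 6)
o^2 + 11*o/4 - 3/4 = (o - 1/4)*(o + 3)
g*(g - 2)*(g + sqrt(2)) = g^3 - 2*g^2 + sqrt(2)*g^2 - 2*sqrt(2)*g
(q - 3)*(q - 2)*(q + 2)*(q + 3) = q^4 - 13*q^2 + 36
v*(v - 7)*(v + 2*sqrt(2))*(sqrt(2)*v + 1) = sqrt(2)*v^4 - 7*sqrt(2)*v^3 + 5*v^3 - 35*v^2 + 2*sqrt(2)*v^2 - 14*sqrt(2)*v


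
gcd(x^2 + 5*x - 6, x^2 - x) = x - 1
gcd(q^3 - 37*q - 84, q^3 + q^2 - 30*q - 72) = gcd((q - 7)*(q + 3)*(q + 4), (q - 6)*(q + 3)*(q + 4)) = q^2 + 7*q + 12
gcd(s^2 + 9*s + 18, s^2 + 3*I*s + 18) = 1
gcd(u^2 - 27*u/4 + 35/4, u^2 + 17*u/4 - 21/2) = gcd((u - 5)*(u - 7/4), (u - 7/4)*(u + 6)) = u - 7/4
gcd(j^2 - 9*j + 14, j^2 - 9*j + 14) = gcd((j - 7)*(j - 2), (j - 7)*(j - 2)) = j^2 - 9*j + 14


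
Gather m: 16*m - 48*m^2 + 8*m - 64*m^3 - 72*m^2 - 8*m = -64*m^3 - 120*m^2 + 16*m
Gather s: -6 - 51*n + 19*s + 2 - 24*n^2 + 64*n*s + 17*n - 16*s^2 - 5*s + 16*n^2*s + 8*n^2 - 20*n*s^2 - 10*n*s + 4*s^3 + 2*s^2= -16*n^2 - 34*n + 4*s^3 + s^2*(-20*n - 14) + s*(16*n^2 + 54*n + 14) - 4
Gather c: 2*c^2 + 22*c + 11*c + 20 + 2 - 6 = 2*c^2 + 33*c + 16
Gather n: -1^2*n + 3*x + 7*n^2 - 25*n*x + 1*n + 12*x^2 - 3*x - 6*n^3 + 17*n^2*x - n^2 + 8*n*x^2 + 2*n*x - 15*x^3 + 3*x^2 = -6*n^3 + n^2*(17*x + 6) + n*(8*x^2 - 23*x) - 15*x^3 + 15*x^2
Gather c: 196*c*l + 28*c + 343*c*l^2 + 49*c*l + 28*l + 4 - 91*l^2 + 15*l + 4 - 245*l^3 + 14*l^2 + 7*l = c*(343*l^2 + 245*l + 28) - 245*l^3 - 77*l^2 + 50*l + 8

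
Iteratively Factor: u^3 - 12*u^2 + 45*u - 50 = (u - 5)*(u^2 - 7*u + 10) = (u - 5)*(u - 2)*(u - 5)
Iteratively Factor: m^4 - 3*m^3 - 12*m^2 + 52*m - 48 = (m + 4)*(m^3 - 7*m^2 + 16*m - 12) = (m - 3)*(m + 4)*(m^2 - 4*m + 4) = (m - 3)*(m - 2)*(m + 4)*(m - 2)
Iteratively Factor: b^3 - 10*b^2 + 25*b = (b - 5)*(b^2 - 5*b) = b*(b - 5)*(b - 5)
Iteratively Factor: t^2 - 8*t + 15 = (t - 3)*(t - 5)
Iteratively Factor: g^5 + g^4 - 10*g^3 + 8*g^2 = (g)*(g^4 + g^3 - 10*g^2 + 8*g) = g*(g - 2)*(g^3 + 3*g^2 - 4*g) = g*(g - 2)*(g - 1)*(g^2 + 4*g) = g^2*(g - 2)*(g - 1)*(g + 4)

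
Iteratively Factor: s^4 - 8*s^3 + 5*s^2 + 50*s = (s + 2)*(s^3 - 10*s^2 + 25*s) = s*(s + 2)*(s^2 - 10*s + 25) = s*(s - 5)*(s + 2)*(s - 5)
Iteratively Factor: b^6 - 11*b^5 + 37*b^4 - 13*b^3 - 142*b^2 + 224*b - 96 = (b - 4)*(b^5 - 7*b^4 + 9*b^3 + 23*b^2 - 50*b + 24) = (b - 4)*(b - 1)*(b^4 - 6*b^3 + 3*b^2 + 26*b - 24) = (b - 4)*(b - 1)^2*(b^3 - 5*b^2 - 2*b + 24) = (b - 4)*(b - 1)^2*(b + 2)*(b^2 - 7*b + 12) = (b - 4)^2*(b - 1)^2*(b + 2)*(b - 3)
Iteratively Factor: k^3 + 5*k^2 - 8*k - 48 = (k - 3)*(k^2 + 8*k + 16) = (k - 3)*(k + 4)*(k + 4)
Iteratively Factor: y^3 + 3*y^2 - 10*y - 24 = (y + 4)*(y^2 - y - 6) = (y - 3)*(y + 4)*(y + 2)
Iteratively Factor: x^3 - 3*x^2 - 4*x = (x - 4)*(x^2 + x) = (x - 4)*(x + 1)*(x)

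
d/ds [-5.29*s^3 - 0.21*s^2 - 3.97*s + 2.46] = -15.87*s^2 - 0.42*s - 3.97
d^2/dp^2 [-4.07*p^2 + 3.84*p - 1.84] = -8.14000000000000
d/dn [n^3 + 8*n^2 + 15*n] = 3*n^2 + 16*n + 15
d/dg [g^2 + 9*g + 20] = 2*g + 9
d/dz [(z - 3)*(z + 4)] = 2*z + 1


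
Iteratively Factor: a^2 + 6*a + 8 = (a + 2)*(a + 4)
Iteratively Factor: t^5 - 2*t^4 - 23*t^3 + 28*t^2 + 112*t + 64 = (t - 4)*(t^4 + 2*t^3 - 15*t^2 - 32*t - 16) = (t - 4)*(t + 1)*(t^3 + t^2 - 16*t - 16) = (t - 4)^2*(t + 1)*(t^2 + 5*t + 4) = (t - 4)^2*(t + 1)^2*(t + 4)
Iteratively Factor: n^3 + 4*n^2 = (n)*(n^2 + 4*n) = n*(n + 4)*(n)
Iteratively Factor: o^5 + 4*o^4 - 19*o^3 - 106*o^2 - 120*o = (o + 4)*(o^4 - 19*o^2 - 30*o) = (o + 2)*(o + 4)*(o^3 - 2*o^2 - 15*o) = o*(o + 2)*(o + 4)*(o^2 - 2*o - 15) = o*(o + 2)*(o + 3)*(o + 4)*(o - 5)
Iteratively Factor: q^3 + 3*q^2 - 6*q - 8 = (q + 1)*(q^2 + 2*q - 8) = (q - 2)*(q + 1)*(q + 4)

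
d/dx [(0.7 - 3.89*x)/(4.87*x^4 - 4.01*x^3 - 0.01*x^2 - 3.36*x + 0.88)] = (56.8329*x^4 - 44.8338*x^3 + 8.3821*x^2 + 0.0139999999999993*x - 1.0712)/(23.7169*x^8 - 39.0574*x^7 + 15.9827*x^6 - 32.6462*x^5 + 35.5185*x^4 - 6.9904*x^3 + 11.272*x^2 - 5.9136*x + 0.7744)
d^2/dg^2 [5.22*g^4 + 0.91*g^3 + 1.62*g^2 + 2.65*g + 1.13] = 62.64*g^2 + 5.46*g + 3.24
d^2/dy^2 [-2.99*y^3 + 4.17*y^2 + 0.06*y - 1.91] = 8.34 - 17.94*y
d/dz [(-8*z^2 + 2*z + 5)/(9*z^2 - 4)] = 2*(-9*z^2 - 13*z - 4)/(81*z^4 - 72*z^2 + 16)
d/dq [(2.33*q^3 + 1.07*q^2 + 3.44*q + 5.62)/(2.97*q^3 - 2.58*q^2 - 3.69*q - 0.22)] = (-9.1893*q^4 - 37.629*q^3 - 46.6851*q^2 + 28.5284*q + 19.981)/(8.8209*q^6 - 15.3252*q^5 - 15.2622*q^4 + 17.7336*q^3 + 14.7513*q^2 + 1.6236*q + 0.0484)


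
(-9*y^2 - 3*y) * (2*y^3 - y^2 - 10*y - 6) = -18*y^5 + 3*y^4 + 93*y^3 + 84*y^2 + 18*y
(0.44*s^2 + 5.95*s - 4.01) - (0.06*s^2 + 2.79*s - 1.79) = 0.38*s^2 + 3.16*s - 2.22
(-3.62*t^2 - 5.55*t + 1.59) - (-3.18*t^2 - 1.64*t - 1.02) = -0.44*t^2 - 3.91*t + 2.61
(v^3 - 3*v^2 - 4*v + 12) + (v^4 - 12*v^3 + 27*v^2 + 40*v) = v^4 - 11*v^3 + 24*v^2 + 36*v + 12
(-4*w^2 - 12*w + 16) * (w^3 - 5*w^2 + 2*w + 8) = -4*w^5 + 8*w^4 + 68*w^3 - 136*w^2 - 64*w + 128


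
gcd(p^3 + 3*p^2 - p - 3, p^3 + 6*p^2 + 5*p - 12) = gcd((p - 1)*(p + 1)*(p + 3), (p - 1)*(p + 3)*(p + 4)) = p^2 + 2*p - 3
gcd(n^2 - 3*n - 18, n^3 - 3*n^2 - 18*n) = n^2 - 3*n - 18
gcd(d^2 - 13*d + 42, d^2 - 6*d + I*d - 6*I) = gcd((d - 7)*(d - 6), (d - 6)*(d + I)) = d - 6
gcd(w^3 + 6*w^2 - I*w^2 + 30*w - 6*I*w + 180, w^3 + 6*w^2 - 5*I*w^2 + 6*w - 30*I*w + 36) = w^2 + w*(6 - 6*I) - 36*I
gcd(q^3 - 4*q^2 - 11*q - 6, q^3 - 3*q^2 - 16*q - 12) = q^2 - 5*q - 6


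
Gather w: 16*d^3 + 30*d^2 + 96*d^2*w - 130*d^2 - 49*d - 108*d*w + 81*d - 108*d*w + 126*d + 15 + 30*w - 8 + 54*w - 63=16*d^3 - 100*d^2 + 158*d + w*(96*d^2 - 216*d + 84) - 56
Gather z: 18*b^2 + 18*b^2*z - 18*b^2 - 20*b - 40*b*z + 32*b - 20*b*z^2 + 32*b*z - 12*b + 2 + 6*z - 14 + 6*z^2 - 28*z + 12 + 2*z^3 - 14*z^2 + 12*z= 2*z^3 + z^2*(-20*b - 8) + z*(18*b^2 - 8*b - 10)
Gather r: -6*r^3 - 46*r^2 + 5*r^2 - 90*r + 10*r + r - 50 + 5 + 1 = -6*r^3 - 41*r^2 - 79*r - 44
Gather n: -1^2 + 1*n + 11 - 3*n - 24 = -2*n - 14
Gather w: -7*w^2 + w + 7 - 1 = -7*w^2 + w + 6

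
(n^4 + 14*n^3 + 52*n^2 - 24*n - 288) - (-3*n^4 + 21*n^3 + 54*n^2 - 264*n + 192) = 4*n^4 - 7*n^3 - 2*n^2 + 240*n - 480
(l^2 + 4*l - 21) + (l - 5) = l^2 + 5*l - 26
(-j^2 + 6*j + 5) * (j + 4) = -j^3 + 2*j^2 + 29*j + 20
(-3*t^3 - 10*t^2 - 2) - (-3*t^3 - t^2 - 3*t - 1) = -9*t^2 + 3*t - 1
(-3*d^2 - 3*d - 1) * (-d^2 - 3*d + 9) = 3*d^4 + 12*d^3 - 17*d^2 - 24*d - 9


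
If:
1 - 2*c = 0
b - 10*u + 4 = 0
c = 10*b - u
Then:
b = 1/11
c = 1/2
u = 9/22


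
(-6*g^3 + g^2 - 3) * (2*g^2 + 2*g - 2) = -12*g^5 - 10*g^4 + 14*g^3 - 8*g^2 - 6*g + 6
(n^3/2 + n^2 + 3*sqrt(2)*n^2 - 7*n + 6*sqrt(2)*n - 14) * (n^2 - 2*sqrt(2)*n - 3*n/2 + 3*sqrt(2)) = n^5/2 + n^4/4 + 2*sqrt(2)*n^4 - 41*n^3/2 + sqrt(2)*n^3 - 19*n^2/2 + 8*sqrt(2)*n^2 + 7*sqrt(2)*n + 57*n - 42*sqrt(2)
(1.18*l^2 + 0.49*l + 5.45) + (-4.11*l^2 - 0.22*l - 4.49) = -2.93*l^2 + 0.27*l + 0.96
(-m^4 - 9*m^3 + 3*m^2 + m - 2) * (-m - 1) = m^5 + 10*m^4 + 6*m^3 - 4*m^2 + m + 2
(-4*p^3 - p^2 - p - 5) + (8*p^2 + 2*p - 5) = -4*p^3 + 7*p^2 + p - 10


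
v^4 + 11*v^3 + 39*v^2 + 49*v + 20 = (v + 1)^2*(v + 4)*(v + 5)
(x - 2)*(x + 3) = x^2 + x - 6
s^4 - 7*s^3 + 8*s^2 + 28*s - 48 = (s - 4)*(s - 3)*(s - 2)*(s + 2)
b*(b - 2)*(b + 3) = b^3 + b^2 - 6*b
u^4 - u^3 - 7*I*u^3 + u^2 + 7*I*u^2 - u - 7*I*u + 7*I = (u - 1)*(u - 7*I)*(u - I)*(u + I)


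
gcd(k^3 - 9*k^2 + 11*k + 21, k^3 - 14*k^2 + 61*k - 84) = k^2 - 10*k + 21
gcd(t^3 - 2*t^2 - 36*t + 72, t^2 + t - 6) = t - 2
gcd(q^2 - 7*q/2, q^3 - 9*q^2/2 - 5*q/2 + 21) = q - 7/2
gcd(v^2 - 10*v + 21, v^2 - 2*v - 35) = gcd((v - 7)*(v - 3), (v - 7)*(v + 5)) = v - 7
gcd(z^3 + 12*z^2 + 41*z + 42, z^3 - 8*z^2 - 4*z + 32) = z + 2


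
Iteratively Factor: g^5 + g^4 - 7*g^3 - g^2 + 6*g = (g + 1)*(g^4 - 7*g^2 + 6*g) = (g + 1)*(g + 3)*(g^3 - 3*g^2 + 2*g) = g*(g + 1)*(g + 3)*(g^2 - 3*g + 2) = g*(g - 2)*(g + 1)*(g + 3)*(g - 1)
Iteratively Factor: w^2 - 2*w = (w)*(w - 2)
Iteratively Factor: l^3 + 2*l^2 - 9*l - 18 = (l + 2)*(l^2 - 9) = (l + 2)*(l + 3)*(l - 3)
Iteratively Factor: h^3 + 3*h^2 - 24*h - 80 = (h - 5)*(h^2 + 8*h + 16) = (h - 5)*(h + 4)*(h + 4)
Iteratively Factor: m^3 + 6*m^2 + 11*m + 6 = (m + 3)*(m^2 + 3*m + 2) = (m + 1)*(m + 3)*(m + 2)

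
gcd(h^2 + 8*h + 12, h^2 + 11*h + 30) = h + 6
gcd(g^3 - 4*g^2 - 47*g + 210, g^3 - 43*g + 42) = g^2 + g - 42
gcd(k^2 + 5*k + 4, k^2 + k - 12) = k + 4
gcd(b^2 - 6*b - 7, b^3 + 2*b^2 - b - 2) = b + 1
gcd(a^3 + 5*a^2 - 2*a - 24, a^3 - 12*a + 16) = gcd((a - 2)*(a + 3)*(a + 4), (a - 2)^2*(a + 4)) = a^2 + 2*a - 8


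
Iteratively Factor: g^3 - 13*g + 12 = (g - 3)*(g^2 + 3*g - 4) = (g - 3)*(g + 4)*(g - 1)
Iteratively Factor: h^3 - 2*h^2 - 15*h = (h)*(h^2 - 2*h - 15) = h*(h + 3)*(h - 5)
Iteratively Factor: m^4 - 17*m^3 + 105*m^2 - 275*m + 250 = (m - 2)*(m^3 - 15*m^2 + 75*m - 125) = (m - 5)*(m - 2)*(m^2 - 10*m + 25) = (m - 5)^2*(m - 2)*(m - 5)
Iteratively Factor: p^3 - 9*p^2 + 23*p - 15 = (p - 5)*(p^2 - 4*p + 3) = (p - 5)*(p - 1)*(p - 3)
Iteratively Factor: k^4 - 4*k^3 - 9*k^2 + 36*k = (k)*(k^3 - 4*k^2 - 9*k + 36) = k*(k + 3)*(k^2 - 7*k + 12) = k*(k - 4)*(k + 3)*(k - 3)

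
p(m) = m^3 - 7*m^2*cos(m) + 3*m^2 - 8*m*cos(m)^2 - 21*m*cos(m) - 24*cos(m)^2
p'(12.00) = -445.94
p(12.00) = 1011.29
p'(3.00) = 103.90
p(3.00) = 131.69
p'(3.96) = 34.01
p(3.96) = 214.99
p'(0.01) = -28.59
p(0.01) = -24.29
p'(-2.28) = 5.82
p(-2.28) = -6.18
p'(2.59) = 91.82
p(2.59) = 91.38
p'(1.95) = 75.42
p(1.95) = 38.41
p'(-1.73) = 16.25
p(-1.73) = 1.11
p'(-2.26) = 6.61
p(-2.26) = -6.06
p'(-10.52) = 750.69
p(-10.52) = -566.09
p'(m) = 7*m^2*sin(m) + 3*m^2 + 16*m*sin(m)*cos(m) + 21*m*sin(m) - 14*m*cos(m) + 6*m + 48*sin(m)*cos(m) - 8*cos(m)^2 - 21*cos(m)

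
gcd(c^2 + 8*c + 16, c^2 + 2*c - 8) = c + 4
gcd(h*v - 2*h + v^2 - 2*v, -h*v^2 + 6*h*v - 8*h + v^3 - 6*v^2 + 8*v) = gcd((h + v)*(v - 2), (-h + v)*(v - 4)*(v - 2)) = v - 2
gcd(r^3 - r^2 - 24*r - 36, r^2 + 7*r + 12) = r + 3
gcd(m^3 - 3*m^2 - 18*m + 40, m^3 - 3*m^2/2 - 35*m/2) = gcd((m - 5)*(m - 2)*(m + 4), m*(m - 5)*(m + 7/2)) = m - 5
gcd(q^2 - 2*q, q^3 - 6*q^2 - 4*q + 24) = q - 2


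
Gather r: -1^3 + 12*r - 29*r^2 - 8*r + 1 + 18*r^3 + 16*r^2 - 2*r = 18*r^3 - 13*r^2 + 2*r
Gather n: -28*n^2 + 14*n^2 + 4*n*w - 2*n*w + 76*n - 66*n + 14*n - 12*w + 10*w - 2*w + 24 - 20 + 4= -14*n^2 + n*(2*w + 24) - 4*w + 8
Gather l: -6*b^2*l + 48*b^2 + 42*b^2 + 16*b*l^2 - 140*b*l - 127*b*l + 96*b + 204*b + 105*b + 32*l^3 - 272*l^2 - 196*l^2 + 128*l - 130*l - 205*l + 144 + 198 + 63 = 90*b^2 + 405*b + 32*l^3 + l^2*(16*b - 468) + l*(-6*b^2 - 267*b - 207) + 405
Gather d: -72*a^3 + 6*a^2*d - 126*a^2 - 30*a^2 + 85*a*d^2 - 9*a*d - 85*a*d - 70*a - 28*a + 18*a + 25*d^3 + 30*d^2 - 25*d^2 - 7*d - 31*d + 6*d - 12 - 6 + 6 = -72*a^3 - 156*a^2 - 80*a + 25*d^3 + d^2*(85*a + 5) + d*(6*a^2 - 94*a - 32) - 12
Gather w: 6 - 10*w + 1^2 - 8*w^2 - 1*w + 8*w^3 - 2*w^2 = 8*w^3 - 10*w^2 - 11*w + 7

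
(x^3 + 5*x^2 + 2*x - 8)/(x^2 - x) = x + 6 + 8/x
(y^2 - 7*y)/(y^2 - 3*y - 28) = y/(y + 4)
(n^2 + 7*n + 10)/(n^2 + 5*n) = (n + 2)/n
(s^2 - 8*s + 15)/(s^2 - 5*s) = (s - 3)/s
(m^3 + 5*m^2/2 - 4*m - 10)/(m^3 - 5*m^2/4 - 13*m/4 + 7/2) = 2*(2*m^2 + 9*m + 10)/(4*m^2 + 3*m - 7)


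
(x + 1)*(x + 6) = x^2 + 7*x + 6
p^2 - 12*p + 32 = (p - 8)*(p - 4)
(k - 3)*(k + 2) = k^2 - k - 6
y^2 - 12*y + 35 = (y - 7)*(y - 5)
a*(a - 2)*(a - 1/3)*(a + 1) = a^4 - 4*a^3/3 - 5*a^2/3 + 2*a/3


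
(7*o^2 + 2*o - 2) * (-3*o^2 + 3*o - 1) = -21*o^4 + 15*o^3 + 5*o^2 - 8*o + 2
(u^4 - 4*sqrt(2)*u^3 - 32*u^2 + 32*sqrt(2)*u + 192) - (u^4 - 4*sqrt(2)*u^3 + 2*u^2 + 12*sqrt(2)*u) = -34*u^2 + 20*sqrt(2)*u + 192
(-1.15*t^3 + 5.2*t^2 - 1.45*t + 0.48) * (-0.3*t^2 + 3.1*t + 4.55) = 0.345*t^5 - 5.125*t^4 + 11.3225*t^3 + 19.021*t^2 - 5.1095*t + 2.184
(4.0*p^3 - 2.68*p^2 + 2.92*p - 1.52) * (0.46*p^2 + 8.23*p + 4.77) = 1.84*p^5 + 31.6872*p^4 - 1.63320000000001*p^3 + 10.5488*p^2 + 1.4188*p - 7.2504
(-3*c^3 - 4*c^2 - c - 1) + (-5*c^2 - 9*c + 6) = -3*c^3 - 9*c^2 - 10*c + 5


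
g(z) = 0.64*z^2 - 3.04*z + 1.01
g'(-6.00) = -10.72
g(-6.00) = 42.29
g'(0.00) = -3.04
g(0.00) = 1.01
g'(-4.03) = -8.20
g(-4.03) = 23.66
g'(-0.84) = -4.12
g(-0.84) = 4.02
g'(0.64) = -2.22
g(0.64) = -0.67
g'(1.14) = -1.58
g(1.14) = -1.62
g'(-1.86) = -5.42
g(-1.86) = 8.88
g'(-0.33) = -3.46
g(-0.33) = 2.08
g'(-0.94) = -4.24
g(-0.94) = 4.43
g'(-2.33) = -6.02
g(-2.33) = 11.57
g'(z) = 1.28*z - 3.04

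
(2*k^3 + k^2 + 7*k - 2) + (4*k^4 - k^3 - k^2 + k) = 4*k^4 + k^3 + 8*k - 2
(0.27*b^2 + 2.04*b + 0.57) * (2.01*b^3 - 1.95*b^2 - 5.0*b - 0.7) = 0.5427*b^5 + 3.5739*b^4 - 4.1823*b^3 - 11.5005*b^2 - 4.278*b - 0.399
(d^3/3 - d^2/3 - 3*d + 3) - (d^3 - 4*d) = -2*d^3/3 - d^2/3 + d + 3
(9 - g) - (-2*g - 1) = g + 10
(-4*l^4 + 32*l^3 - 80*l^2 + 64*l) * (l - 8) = -4*l^5 + 64*l^4 - 336*l^3 + 704*l^2 - 512*l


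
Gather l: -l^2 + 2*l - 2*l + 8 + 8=16 - l^2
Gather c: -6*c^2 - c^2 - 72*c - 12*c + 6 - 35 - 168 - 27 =-7*c^2 - 84*c - 224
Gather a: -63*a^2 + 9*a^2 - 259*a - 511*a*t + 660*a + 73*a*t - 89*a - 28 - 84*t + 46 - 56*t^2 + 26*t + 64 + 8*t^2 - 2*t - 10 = -54*a^2 + a*(312 - 438*t) - 48*t^2 - 60*t + 72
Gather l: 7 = 7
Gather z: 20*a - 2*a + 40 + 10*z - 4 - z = 18*a + 9*z + 36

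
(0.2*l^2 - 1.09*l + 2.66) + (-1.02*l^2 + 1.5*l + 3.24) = -0.82*l^2 + 0.41*l + 5.9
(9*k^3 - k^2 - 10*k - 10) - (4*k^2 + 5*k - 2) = 9*k^3 - 5*k^2 - 15*k - 8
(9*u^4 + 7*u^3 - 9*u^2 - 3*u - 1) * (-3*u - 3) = -27*u^5 - 48*u^4 + 6*u^3 + 36*u^2 + 12*u + 3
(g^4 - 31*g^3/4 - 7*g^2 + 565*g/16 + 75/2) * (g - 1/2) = g^5 - 33*g^4/4 - 25*g^3/8 + 621*g^2/16 + 635*g/32 - 75/4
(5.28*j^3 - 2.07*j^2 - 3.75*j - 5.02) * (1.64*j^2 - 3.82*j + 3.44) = 8.6592*j^5 - 23.5644*j^4 + 19.9206*j^3 - 1.0286*j^2 + 6.2764*j - 17.2688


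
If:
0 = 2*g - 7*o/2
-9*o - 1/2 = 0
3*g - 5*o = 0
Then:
No Solution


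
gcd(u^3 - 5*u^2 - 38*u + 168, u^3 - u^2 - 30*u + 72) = u^2 + 2*u - 24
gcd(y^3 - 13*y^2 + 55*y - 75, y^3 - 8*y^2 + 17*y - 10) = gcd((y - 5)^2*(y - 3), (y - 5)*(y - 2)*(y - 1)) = y - 5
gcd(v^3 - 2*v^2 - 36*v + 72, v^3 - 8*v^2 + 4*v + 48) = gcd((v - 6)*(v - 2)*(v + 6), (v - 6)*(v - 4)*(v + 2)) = v - 6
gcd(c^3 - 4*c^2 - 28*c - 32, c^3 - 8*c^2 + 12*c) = 1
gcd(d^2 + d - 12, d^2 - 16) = d + 4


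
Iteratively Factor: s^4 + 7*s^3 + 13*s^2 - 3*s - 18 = (s + 2)*(s^3 + 5*s^2 + 3*s - 9) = (s + 2)*(s + 3)*(s^2 + 2*s - 3) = (s + 2)*(s + 3)^2*(s - 1)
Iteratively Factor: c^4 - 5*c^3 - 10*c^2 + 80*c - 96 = (c - 4)*(c^3 - c^2 - 14*c + 24) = (c - 4)*(c + 4)*(c^2 - 5*c + 6) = (c - 4)*(c - 3)*(c + 4)*(c - 2)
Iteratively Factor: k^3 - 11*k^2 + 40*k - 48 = (k - 3)*(k^2 - 8*k + 16) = (k - 4)*(k - 3)*(k - 4)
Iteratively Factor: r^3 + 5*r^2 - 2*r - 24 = (r + 4)*(r^2 + r - 6) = (r + 3)*(r + 4)*(r - 2)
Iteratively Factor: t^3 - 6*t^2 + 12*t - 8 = (t - 2)*(t^2 - 4*t + 4) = (t - 2)^2*(t - 2)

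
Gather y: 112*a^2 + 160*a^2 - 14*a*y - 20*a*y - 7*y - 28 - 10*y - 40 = 272*a^2 + y*(-34*a - 17) - 68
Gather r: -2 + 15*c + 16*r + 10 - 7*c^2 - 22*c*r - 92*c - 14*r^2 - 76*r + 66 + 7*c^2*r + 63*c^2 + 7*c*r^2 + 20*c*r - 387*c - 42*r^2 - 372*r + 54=56*c^2 - 464*c + r^2*(7*c - 56) + r*(7*c^2 - 2*c - 432) + 128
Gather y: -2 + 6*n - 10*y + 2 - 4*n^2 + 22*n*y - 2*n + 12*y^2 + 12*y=-4*n^2 + 4*n + 12*y^2 + y*(22*n + 2)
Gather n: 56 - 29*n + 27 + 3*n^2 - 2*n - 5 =3*n^2 - 31*n + 78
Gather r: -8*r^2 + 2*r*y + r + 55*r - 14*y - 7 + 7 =-8*r^2 + r*(2*y + 56) - 14*y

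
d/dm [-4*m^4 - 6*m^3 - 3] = m^2*(-16*m - 18)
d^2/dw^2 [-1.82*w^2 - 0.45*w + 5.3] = -3.64000000000000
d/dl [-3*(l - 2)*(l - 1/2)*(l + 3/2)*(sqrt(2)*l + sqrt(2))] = 3*sqrt(2)*(-16*l^3 + 30*l + 5)/4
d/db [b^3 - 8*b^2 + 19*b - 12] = 3*b^2 - 16*b + 19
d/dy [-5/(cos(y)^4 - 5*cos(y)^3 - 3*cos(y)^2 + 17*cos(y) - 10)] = 5*(4*sin(y)^2 + 11*cos(y) + 13)*sin(y)/((cos(y) - 1)^3*(sin(y)^2 + 3*cos(y) + 9)^2)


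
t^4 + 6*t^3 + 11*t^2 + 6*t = t*(t + 1)*(t + 2)*(t + 3)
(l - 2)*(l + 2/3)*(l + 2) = l^3 + 2*l^2/3 - 4*l - 8/3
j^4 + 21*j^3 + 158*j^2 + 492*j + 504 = (j + 2)*(j + 6)^2*(j + 7)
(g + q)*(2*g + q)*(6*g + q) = 12*g^3 + 20*g^2*q + 9*g*q^2 + q^3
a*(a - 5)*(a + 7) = a^3 + 2*a^2 - 35*a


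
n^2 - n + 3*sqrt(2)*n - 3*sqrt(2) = (n - 1)*(n + 3*sqrt(2))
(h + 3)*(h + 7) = h^2 + 10*h + 21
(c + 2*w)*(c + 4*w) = c^2 + 6*c*w + 8*w^2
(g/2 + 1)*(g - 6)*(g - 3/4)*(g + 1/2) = g^4/2 - 17*g^3/8 - 91*g^2/16 + 9*g/4 + 9/4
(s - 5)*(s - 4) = s^2 - 9*s + 20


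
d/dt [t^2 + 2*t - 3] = 2*t + 2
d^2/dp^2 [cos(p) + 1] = -cos(p)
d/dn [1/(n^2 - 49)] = -2*n/(n^2 - 49)^2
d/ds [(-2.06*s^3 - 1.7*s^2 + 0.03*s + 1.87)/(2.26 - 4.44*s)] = (18.2928*s^3 - 6.4188*s^2 - 7.684*s + 8.3706)/(19.7136*s^2 - 20.0688*s + 5.1076)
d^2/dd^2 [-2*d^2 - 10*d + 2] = -4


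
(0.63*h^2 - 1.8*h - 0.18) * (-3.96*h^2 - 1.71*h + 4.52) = -2.4948*h^4 + 6.0507*h^3 + 6.6384*h^2 - 7.8282*h - 0.8136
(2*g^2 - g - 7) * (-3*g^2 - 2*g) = -6*g^4 - g^3 + 23*g^2 + 14*g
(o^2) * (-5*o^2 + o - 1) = -5*o^4 + o^3 - o^2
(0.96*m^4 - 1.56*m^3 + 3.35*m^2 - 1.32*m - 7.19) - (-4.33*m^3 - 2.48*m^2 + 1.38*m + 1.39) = 0.96*m^4 + 2.77*m^3 + 5.83*m^2 - 2.7*m - 8.58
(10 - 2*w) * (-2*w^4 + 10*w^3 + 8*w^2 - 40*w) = 4*w^5 - 40*w^4 + 84*w^3 + 160*w^2 - 400*w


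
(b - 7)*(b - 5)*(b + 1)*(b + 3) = b^4 - 8*b^3 - 10*b^2 + 104*b + 105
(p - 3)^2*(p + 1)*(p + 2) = p^4 - 3*p^3 - 7*p^2 + 15*p + 18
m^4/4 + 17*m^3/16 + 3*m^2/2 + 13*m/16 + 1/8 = (m/4 + 1/4)*(m + 1/4)*(m + 1)*(m + 2)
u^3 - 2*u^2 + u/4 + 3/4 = (u - 3/2)*(u - 1)*(u + 1/2)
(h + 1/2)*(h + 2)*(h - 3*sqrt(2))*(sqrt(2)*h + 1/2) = sqrt(2)*h^4 - 11*h^3/2 + 5*sqrt(2)*h^3/2 - 55*h^2/4 - sqrt(2)*h^2/2 - 11*h/2 - 15*sqrt(2)*h/4 - 3*sqrt(2)/2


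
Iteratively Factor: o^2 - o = (o - 1)*(o)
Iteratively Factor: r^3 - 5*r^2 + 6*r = (r - 2)*(r^2 - 3*r) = r*(r - 2)*(r - 3)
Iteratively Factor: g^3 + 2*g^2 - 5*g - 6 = (g + 1)*(g^2 + g - 6) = (g + 1)*(g + 3)*(g - 2)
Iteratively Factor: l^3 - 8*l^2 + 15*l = (l - 5)*(l^2 - 3*l) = l*(l - 5)*(l - 3)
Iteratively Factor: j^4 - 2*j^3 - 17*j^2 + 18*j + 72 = (j + 3)*(j^3 - 5*j^2 - 2*j + 24) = (j + 2)*(j + 3)*(j^2 - 7*j + 12) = (j - 3)*(j + 2)*(j + 3)*(j - 4)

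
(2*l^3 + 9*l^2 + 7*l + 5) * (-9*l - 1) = -18*l^4 - 83*l^3 - 72*l^2 - 52*l - 5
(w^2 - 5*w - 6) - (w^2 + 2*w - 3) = -7*w - 3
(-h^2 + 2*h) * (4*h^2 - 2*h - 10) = -4*h^4 + 10*h^3 + 6*h^2 - 20*h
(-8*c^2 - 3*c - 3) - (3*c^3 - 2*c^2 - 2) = -3*c^3 - 6*c^2 - 3*c - 1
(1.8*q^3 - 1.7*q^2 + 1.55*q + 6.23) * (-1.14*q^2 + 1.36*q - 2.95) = -2.052*q^5 + 4.386*q^4 - 9.389*q^3 + 0.0208000000000013*q^2 + 3.9003*q - 18.3785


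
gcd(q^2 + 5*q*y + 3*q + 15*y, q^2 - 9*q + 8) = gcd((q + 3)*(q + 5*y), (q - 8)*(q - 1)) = 1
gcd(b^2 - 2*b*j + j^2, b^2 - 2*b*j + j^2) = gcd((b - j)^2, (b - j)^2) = b^2 - 2*b*j + j^2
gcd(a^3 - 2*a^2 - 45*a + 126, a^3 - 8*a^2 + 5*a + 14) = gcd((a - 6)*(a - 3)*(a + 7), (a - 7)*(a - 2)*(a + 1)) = 1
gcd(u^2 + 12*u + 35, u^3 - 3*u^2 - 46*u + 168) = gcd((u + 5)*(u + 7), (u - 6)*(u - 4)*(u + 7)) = u + 7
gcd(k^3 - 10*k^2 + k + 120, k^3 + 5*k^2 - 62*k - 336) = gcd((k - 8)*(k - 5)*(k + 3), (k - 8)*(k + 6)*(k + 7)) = k - 8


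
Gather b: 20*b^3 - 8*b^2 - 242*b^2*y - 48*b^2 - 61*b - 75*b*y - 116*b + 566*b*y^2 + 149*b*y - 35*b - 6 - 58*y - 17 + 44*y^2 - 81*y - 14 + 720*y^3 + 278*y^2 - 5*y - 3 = 20*b^3 + b^2*(-242*y - 56) + b*(566*y^2 + 74*y - 212) + 720*y^3 + 322*y^2 - 144*y - 40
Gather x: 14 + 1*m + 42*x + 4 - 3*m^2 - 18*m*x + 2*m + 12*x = -3*m^2 + 3*m + x*(54 - 18*m) + 18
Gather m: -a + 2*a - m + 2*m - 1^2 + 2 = a + m + 1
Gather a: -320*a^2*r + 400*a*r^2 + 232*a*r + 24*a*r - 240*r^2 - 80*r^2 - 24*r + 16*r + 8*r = -320*a^2*r + a*(400*r^2 + 256*r) - 320*r^2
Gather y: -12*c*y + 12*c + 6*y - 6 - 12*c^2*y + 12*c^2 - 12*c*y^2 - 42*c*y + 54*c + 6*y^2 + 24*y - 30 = 12*c^2 + 66*c + y^2*(6 - 12*c) + y*(-12*c^2 - 54*c + 30) - 36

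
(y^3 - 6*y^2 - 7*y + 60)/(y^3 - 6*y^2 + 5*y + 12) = (y^2 - 2*y - 15)/(y^2 - 2*y - 3)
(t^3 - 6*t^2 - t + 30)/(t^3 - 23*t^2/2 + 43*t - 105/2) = 2*(t + 2)/(2*t - 7)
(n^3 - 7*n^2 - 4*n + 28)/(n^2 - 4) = n - 7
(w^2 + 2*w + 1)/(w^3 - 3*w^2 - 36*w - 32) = (w + 1)/(w^2 - 4*w - 32)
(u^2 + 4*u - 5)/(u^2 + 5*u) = (u - 1)/u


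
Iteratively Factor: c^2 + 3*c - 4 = (c - 1)*(c + 4)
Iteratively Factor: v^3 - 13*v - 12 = (v + 1)*(v^2 - v - 12) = (v - 4)*(v + 1)*(v + 3)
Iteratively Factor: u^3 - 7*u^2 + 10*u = (u - 2)*(u^2 - 5*u) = (u - 5)*(u - 2)*(u)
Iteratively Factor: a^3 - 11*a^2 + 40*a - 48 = (a - 4)*(a^2 - 7*a + 12) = (a - 4)*(a - 3)*(a - 4)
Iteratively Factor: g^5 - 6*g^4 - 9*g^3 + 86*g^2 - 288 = (g - 4)*(g^4 - 2*g^3 - 17*g^2 + 18*g + 72) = (g - 4)*(g + 2)*(g^3 - 4*g^2 - 9*g + 36) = (g - 4)*(g - 3)*(g + 2)*(g^2 - g - 12) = (g - 4)*(g - 3)*(g + 2)*(g + 3)*(g - 4)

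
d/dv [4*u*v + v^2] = 4*u + 2*v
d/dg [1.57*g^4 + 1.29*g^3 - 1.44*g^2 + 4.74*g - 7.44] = 6.28*g^3 + 3.87*g^2 - 2.88*g + 4.74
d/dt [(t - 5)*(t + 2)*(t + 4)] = 3*t^2 + 2*t - 22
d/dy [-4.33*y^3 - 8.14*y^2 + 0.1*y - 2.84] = -12.99*y^2 - 16.28*y + 0.1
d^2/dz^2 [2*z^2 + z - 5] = 4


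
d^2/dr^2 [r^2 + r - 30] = 2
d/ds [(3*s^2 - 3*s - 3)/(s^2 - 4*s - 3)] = 3*(-3*s^2 - 4*s - 1)/(s^4 - 8*s^3 + 10*s^2 + 24*s + 9)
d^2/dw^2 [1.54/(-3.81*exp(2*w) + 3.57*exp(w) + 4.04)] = (1.54*(7.62*exp(w) - 3.57)*(15.24*exp(w) - 7.14)*exp(w) + (23.4696*exp(w) - 5.4978)*(-3.81*exp(2*w) + 3.57*exp(w) + 4.04))*exp(w)/(-3.81*exp(2*w) + 3.57*exp(w) + 4.04)^3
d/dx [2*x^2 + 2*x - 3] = 4*x + 2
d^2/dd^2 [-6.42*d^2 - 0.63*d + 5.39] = -12.8400000000000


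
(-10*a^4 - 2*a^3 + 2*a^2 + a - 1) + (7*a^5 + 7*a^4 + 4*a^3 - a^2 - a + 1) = 7*a^5 - 3*a^4 + 2*a^3 + a^2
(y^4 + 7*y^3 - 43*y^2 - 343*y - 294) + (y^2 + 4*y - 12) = y^4 + 7*y^3 - 42*y^2 - 339*y - 306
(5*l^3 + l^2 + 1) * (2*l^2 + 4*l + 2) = 10*l^5 + 22*l^4 + 14*l^3 + 4*l^2 + 4*l + 2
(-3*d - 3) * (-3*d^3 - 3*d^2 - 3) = 9*d^4 + 18*d^3 + 9*d^2 + 9*d + 9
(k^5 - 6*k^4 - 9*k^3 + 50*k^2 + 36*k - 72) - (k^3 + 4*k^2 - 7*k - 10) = k^5 - 6*k^4 - 10*k^3 + 46*k^2 + 43*k - 62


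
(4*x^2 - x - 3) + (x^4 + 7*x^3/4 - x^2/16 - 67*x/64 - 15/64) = x^4 + 7*x^3/4 + 63*x^2/16 - 131*x/64 - 207/64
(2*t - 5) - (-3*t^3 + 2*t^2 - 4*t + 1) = 3*t^3 - 2*t^2 + 6*t - 6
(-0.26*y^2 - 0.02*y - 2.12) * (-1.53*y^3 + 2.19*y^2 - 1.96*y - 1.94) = 0.3978*y^5 - 0.5388*y^4 + 3.7094*y^3 - 4.0992*y^2 + 4.194*y + 4.1128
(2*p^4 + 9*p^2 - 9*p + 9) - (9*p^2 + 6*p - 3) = 2*p^4 - 15*p + 12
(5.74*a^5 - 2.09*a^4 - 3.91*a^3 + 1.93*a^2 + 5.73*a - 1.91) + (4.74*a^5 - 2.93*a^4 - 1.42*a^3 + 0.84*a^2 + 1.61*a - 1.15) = 10.48*a^5 - 5.02*a^4 - 5.33*a^3 + 2.77*a^2 + 7.34*a - 3.06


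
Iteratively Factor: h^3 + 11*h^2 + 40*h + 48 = (h + 3)*(h^2 + 8*h + 16) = (h + 3)*(h + 4)*(h + 4)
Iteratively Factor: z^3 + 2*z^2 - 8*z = (z + 4)*(z^2 - 2*z) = (z - 2)*(z + 4)*(z)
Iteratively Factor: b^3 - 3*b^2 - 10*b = (b + 2)*(b^2 - 5*b) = b*(b + 2)*(b - 5)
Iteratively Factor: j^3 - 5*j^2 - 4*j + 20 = (j + 2)*(j^2 - 7*j + 10) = (j - 5)*(j + 2)*(j - 2)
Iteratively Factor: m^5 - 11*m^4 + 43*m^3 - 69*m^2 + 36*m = (m - 3)*(m^4 - 8*m^3 + 19*m^2 - 12*m) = (m - 4)*(m - 3)*(m^3 - 4*m^2 + 3*m) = (m - 4)*(m - 3)*(m - 1)*(m^2 - 3*m) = m*(m - 4)*(m - 3)*(m - 1)*(m - 3)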